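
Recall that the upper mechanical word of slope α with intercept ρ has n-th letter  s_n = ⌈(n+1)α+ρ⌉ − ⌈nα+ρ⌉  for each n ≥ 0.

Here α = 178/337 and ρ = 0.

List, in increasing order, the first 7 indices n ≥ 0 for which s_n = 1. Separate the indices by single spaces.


n=0: ⌈178/337⌉−⌈0/337⌉ = 1−0 = 1  ← one
n=1: ⌈356/337⌉−⌈178/337⌉ = 2−1 = 1  ← one
n=2: ⌈534/337⌉−⌈356/337⌉ = 2−2 = 0
n=3: ⌈712/337⌉−⌈534/337⌉ = 3−2 = 1  ← one
n=4: ⌈890/337⌉−⌈712/337⌉ = 3−3 = 0
n=5: ⌈1068/337⌉−⌈890/337⌉ = 4−3 = 1  ← one
n=6: ⌈1246/337⌉−⌈1068/337⌉ = 4−4 = 0
n=7: ⌈1424/337⌉−⌈1246/337⌉ = 5−4 = 1  ← one
n=8: ⌈1602/337⌉−⌈1424/337⌉ = 5−5 = 0
n=9: ⌈1780/337⌉−⌈1602/337⌉ = 6−5 = 1  ← one
n=10: ⌈1958/337⌉−⌈1780/337⌉ = 6−6 = 0
n=11: ⌈2136/337⌉−⌈1958/337⌉ = 7−6 = 1  ← one
positions of the first 7 ones: 0 1 3 5 7 9 11

0 1 3 5 7 9 11


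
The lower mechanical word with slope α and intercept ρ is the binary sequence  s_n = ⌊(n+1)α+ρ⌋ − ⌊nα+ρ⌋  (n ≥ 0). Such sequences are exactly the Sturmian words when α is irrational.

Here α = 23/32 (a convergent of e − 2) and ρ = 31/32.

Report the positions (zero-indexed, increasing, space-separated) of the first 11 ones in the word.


n=0: ⌊54/32⌋−⌊31/32⌋ = 1−0 = 1  ← one
n=1: ⌊77/32⌋−⌊54/32⌋ = 2−1 = 1  ← one
n=2: ⌊100/32⌋−⌊77/32⌋ = 3−2 = 1  ← one
n=3: ⌊123/32⌋−⌊100/32⌋ = 3−3 = 0
n=4: ⌊146/32⌋−⌊123/32⌋ = 4−3 = 1  ← one
n=5: ⌊169/32⌋−⌊146/32⌋ = 5−4 = 1  ← one
n=6: ⌊192/32⌋−⌊169/32⌋ = 6−5 = 1  ← one
n=7: ⌊215/32⌋−⌊192/32⌋ = 6−6 = 0
n=8: ⌊238/32⌋−⌊215/32⌋ = 7−6 = 1  ← one
n=9: ⌊261/32⌋−⌊238/32⌋ = 8−7 = 1  ← one
n=10: ⌊284/32⌋−⌊261/32⌋ = 8−8 = 0
n=11: ⌊307/32⌋−⌊284/32⌋ = 9−8 = 1  ← one
n=12: ⌊330/32⌋−⌊307/32⌋ = 10−9 = 1  ← one
n=13: ⌊353/32⌋−⌊330/32⌋ = 11−10 = 1  ← one
positions of the first 11 ones: 0 1 2 4 5 6 8 9 11 12 13

0 1 2 4 5 6 8 9 11 12 13


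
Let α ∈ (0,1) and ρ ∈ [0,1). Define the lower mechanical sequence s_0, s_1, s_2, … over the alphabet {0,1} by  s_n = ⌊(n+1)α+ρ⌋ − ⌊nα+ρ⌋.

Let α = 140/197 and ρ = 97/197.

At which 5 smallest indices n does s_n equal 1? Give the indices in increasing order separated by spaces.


0 2 3 4 6

n=0: ⌊237/197⌋−⌊97/197⌋ = 1−0 = 1  ← one
n=1: ⌊377/197⌋−⌊237/197⌋ = 1−1 = 0
n=2: ⌊517/197⌋−⌊377/197⌋ = 2−1 = 1  ← one
n=3: ⌊657/197⌋−⌊517/197⌋ = 3−2 = 1  ← one
n=4: ⌊797/197⌋−⌊657/197⌋ = 4−3 = 1  ← one
n=5: ⌊937/197⌋−⌊797/197⌋ = 4−4 = 0
n=6: ⌊1077/197⌋−⌊937/197⌋ = 5−4 = 1  ← one
positions of the first 5 ones: 0 2 3 4 6


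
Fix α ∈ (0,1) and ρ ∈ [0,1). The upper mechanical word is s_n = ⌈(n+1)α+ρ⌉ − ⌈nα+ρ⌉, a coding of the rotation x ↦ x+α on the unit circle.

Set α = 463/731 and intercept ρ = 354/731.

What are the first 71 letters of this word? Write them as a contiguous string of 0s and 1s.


10110101101101011011011010110110110101101101011011011010110110110101101

n=0: ⌈(1·463+354)/731⌉ − ⌈(0·463+354)/731⌉ = ⌈817/731⌉ − ⌈354/731⌉ = 2 − 1 = 1
n=1: ⌈(2·463+354)/731⌉ − ⌈(1·463+354)/731⌉ = ⌈1280/731⌉ − ⌈817/731⌉ = 2 − 2 = 0
n=2: ⌈(3·463+354)/731⌉ − ⌈(2·463+354)/731⌉ = ⌈1743/731⌉ − ⌈1280/731⌉ = 3 − 2 = 1
n=3: ⌈(4·463+354)/731⌉ − ⌈(3·463+354)/731⌉ = ⌈2206/731⌉ − ⌈1743/731⌉ = 4 − 3 = 1
n=4: ⌈(5·463+354)/731⌉ − ⌈(4·463+354)/731⌉ = ⌈2669/731⌉ − ⌈2206/731⌉ = 4 − 4 = 0
n=5: ⌈(6·463+354)/731⌉ − ⌈(5·463+354)/731⌉ = ⌈3132/731⌉ − ⌈2669/731⌉ = 5 − 4 = 1
n=6: ⌈(7·463+354)/731⌉ − ⌈(6·463+354)/731⌉ = ⌈3595/731⌉ − ⌈3132/731⌉ = 5 − 5 = 0
n=7: ⌈(8·463+354)/731⌉ − ⌈(7·463+354)/731⌉ = ⌈4058/731⌉ − ⌈3595/731⌉ = 6 − 5 = 1
n=8: ⌈(9·463+354)/731⌉ − ⌈(8·463+354)/731⌉ = ⌈4521/731⌉ − ⌈4058/731⌉ = 7 − 6 = 1
n=9: ⌈(10·463+354)/731⌉ − ⌈(9·463+354)/731⌉ = ⌈4984/731⌉ − ⌈4521/731⌉ = 7 − 7 = 0
n=10: ⌈(11·463+354)/731⌉ − ⌈(10·463+354)/731⌉ = ⌈5447/731⌉ − ⌈4984/731⌉ = 8 − 7 = 1
n=11: ⌈(12·463+354)/731⌉ − ⌈(11·463+354)/731⌉ = ⌈5910/731⌉ − ⌈5447/731⌉ = 9 − 8 = 1
n=12: ⌈(13·463+354)/731⌉ − ⌈(12·463+354)/731⌉ = ⌈6373/731⌉ − ⌈5910/731⌉ = 9 − 9 = 0
n=13: ⌈(14·463+354)/731⌉ − ⌈(13·463+354)/731⌉ = ⌈6836/731⌉ − ⌈6373/731⌉ = 10 − 9 = 1
n=14: ⌈(15·463+354)/731⌉ − ⌈(14·463+354)/731⌉ = ⌈7299/731⌉ − ⌈6836/731⌉ = 10 − 10 = 0
n=15: ⌈(16·463+354)/731⌉ − ⌈(15·463+354)/731⌉ = ⌈7762/731⌉ − ⌈7299/731⌉ = 11 − 10 = 1
n=16: ⌈(17·463+354)/731⌉ − ⌈(16·463+354)/731⌉ = ⌈8225/731⌉ − ⌈7762/731⌉ = 12 − 11 = 1
n=17: ⌈(18·463+354)/731⌉ − ⌈(17·463+354)/731⌉ = ⌈8688/731⌉ − ⌈8225/731⌉ = 12 − 12 = 0
n=18: ⌈(19·463+354)/731⌉ − ⌈(18·463+354)/731⌉ = ⌈9151/731⌉ − ⌈8688/731⌉ = 13 − 12 = 1
n=19: ⌈(20·463+354)/731⌉ − ⌈(19·463+354)/731⌉ = ⌈9614/731⌉ − ⌈9151/731⌉ = 14 − 13 = 1
n=20: ⌈(21·463+354)/731⌉ − ⌈(20·463+354)/731⌉ = ⌈10077/731⌉ − ⌈9614/731⌉ = 14 − 14 = 0
n=21: ⌈(22·463+354)/731⌉ − ⌈(21·463+354)/731⌉ = ⌈10540/731⌉ − ⌈10077/731⌉ = 15 − 14 = 1
n=22: ⌈(23·463+354)/731⌉ − ⌈(22·463+354)/731⌉ = ⌈11003/731⌉ − ⌈10540/731⌉ = 16 − 15 = 1
n=23: ⌈(24·463+354)/731⌉ − ⌈(23·463+354)/731⌉ = ⌈11466/731⌉ − ⌈11003/731⌉ = 16 − 16 = 0
n=24: ⌈(25·463+354)/731⌉ − ⌈(24·463+354)/731⌉ = ⌈11929/731⌉ − ⌈11466/731⌉ = 17 − 16 = 1
n=25: ⌈(26·463+354)/731⌉ − ⌈(25·463+354)/731⌉ = ⌈12392/731⌉ − ⌈11929/731⌉ = 17 − 17 = 0
n=26: ⌈(27·463+354)/731⌉ − ⌈(26·463+354)/731⌉ = ⌈12855/731⌉ − ⌈12392/731⌉ = 18 − 17 = 1
n=27: ⌈(28·463+354)/731⌉ − ⌈(27·463+354)/731⌉ = ⌈13318/731⌉ − ⌈12855/731⌉ = 19 − 18 = 1
n=28: ⌈(29·463+354)/731⌉ − ⌈(28·463+354)/731⌉ = ⌈13781/731⌉ − ⌈13318/731⌉ = 19 − 19 = 0
n=29: ⌈(30·463+354)/731⌉ − ⌈(29·463+354)/731⌉ = ⌈14244/731⌉ − ⌈13781/731⌉ = 20 − 19 = 1
n=30: ⌈(31·463+354)/731⌉ − ⌈(30·463+354)/731⌉ = ⌈14707/731⌉ − ⌈14244/731⌉ = 21 − 20 = 1
n=31: ⌈(32·463+354)/731⌉ − ⌈(31·463+354)/731⌉ = ⌈15170/731⌉ − ⌈14707/731⌉ = 21 − 21 = 0
n=32: ⌈(33·463+354)/731⌉ − ⌈(32·463+354)/731⌉ = ⌈15633/731⌉ − ⌈15170/731⌉ = 22 − 21 = 1
n=33: ⌈(34·463+354)/731⌉ − ⌈(33·463+354)/731⌉ = ⌈16096/731⌉ − ⌈15633/731⌉ = 23 − 22 = 1
n=34: ⌈(35·463+354)/731⌉ − ⌈(34·463+354)/731⌉ = ⌈16559/731⌉ − ⌈16096/731⌉ = 23 − 23 = 0
n=35: ⌈(36·463+354)/731⌉ − ⌈(35·463+354)/731⌉ = ⌈17022/731⌉ − ⌈16559/731⌉ = 24 − 23 = 1
n=36: ⌈(37·463+354)/731⌉ − ⌈(36·463+354)/731⌉ = ⌈17485/731⌉ − ⌈17022/731⌉ = 24 − 24 = 0
n=37: ⌈(38·463+354)/731⌉ − ⌈(37·463+354)/731⌉ = ⌈17948/731⌉ − ⌈17485/731⌉ = 25 − 24 = 1
n=38: ⌈(39·463+354)/731⌉ − ⌈(38·463+354)/731⌉ = ⌈18411/731⌉ − ⌈17948/731⌉ = 26 − 25 = 1
n=39: ⌈(40·463+354)/731⌉ − ⌈(39·463+354)/731⌉ = ⌈18874/731⌉ − ⌈18411/731⌉ = 26 − 26 = 0
n=40: ⌈(41·463+354)/731⌉ − ⌈(40·463+354)/731⌉ = ⌈19337/731⌉ − ⌈18874/731⌉ = 27 − 26 = 1
n=41: ⌈(42·463+354)/731⌉ − ⌈(41·463+354)/731⌉ = ⌈19800/731⌉ − ⌈19337/731⌉ = 28 − 27 = 1
n=42: ⌈(43·463+354)/731⌉ − ⌈(42·463+354)/731⌉ = ⌈20263/731⌉ − ⌈19800/731⌉ = 28 − 28 = 0
n=43: ⌈(44·463+354)/731⌉ − ⌈(43·463+354)/731⌉ = ⌈20726/731⌉ − ⌈20263/731⌉ = 29 − 28 = 1
n=44: ⌈(45·463+354)/731⌉ − ⌈(44·463+354)/731⌉ = ⌈21189/731⌉ − ⌈20726/731⌉ = 29 − 29 = 0
n=45: ⌈(46·463+354)/731⌉ − ⌈(45·463+354)/731⌉ = ⌈21652/731⌉ − ⌈21189/731⌉ = 30 − 29 = 1
n=46: ⌈(47·463+354)/731⌉ − ⌈(46·463+354)/731⌉ = ⌈22115/731⌉ − ⌈21652/731⌉ = 31 − 30 = 1
n=47: ⌈(48·463+354)/731⌉ − ⌈(47·463+354)/731⌉ = ⌈22578/731⌉ − ⌈22115/731⌉ = 31 − 31 = 0
n=48: ⌈(49·463+354)/731⌉ − ⌈(48·463+354)/731⌉ = ⌈23041/731⌉ − ⌈22578/731⌉ = 32 − 31 = 1
n=49: ⌈(50·463+354)/731⌉ − ⌈(49·463+354)/731⌉ = ⌈23504/731⌉ − ⌈23041/731⌉ = 33 − 32 = 1
n=50: ⌈(51·463+354)/731⌉ − ⌈(50·463+354)/731⌉ = ⌈23967/731⌉ − ⌈23504/731⌉ = 33 − 33 = 0
n=51: ⌈(52·463+354)/731⌉ − ⌈(51·463+354)/731⌉ = ⌈24430/731⌉ − ⌈23967/731⌉ = 34 − 33 = 1
n=52: ⌈(53·463+354)/731⌉ − ⌈(52·463+354)/731⌉ = ⌈24893/731⌉ − ⌈24430/731⌉ = 35 − 34 = 1
n=53: ⌈(54·463+354)/731⌉ − ⌈(53·463+354)/731⌉ = ⌈25356/731⌉ − ⌈24893/731⌉ = 35 − 35 = 0
n=54: ⌈(55·463+354)/731⌉ − ⌈(54·463+354)/731⌉ = ⌈25819/731⌉ − ⌈25356/731⌉ = 36 − 35 = 1
n=55: ⌈(56·463+354)/731⌉ − ⌈(55·463+354)/731⌉ = ⌈26282/731⌉ − ⌈25819/731⌉ = 36 − 36 = 0
n=56: ⌈(57·463+354)/731⌉ − ⌈(56·463+354)/731⌉ = ⌈26745/731⌉ − ⌈26282/731⌉ = 37 − 36 = 1
n=57: ⌈(58·463+354)/731⌉ − ⌈(57·463+354)/731⌉ = ⌈27208/731⌉ − ⌈26745/731⌉ = 38 − 37 = 1
n=58: ⌈(59·463+354)/731⌉ − ⌈(58·463+354)/731⌉ = ⌈27671/731⌉ − ⌈27208/731⌉ = 38 − 38 = 0
n=59: ⌈(60·463+354)/731⌉ − ⌈(59·463+354)/731⌉ = ⌈28134/731⌉ − ⌈27671/731⌉ = 39 − 38 = 1
n=60: ⌈(61·463+354)/731⌉ − ⌈(60·463+354)/731⌉ = ⌈28597/731⌉ − ⌈28134/731⌉ = 40 − 39 = 1
n=61: ⌈(62·463+354)/731⌉ − ⌈(61·463+354)/731⌉ = ⌈29060/731⌉ − ⌈28597/731⌉ = 40 − 40 = 0
n=62: ⌈(63·463+354)/731⌉ − ⌈(62·463+354)/731⌉ = ⌈29523/731⌉ − ⌈29060/731⌉ = 41 − 40 = 1
n=63: ⌈(64·463+354)/731⌉ − ⌈(63·463+354)/731⌉ = ⌈29986/731⌉ − ⌈29523/731⌉ = 42 − 41 = 1
n=64: ⌈(65·463+354)/731⌉ − ⌈(64·463+354)/731⌉ = ⌈30449/731⌉ − ⌈29986/731⌉ = 42 − 42 = 0
n=65: ⌈(66·463+354)/731⌉ − ⌈(65·463+354)/731⌉ = ⌈30912/731⌉ − ⌈30449/731⌉ = 43 − 42 = 1
n=66: ⌈(67·463+354)/731⌉ − ⌈(66·463+354)/731⌉ = ⌈31375/731⌉ − ⌈30912/731⌉ = 43 − 43 = 0
n=67: ⌈(68·463+354)/731⌉ − ⌈(67·463+354)/731⌉ = ⌈31838/731⌉ − ⌈31375/731⌉ = 44 − 43 = 1
n=68: ⌈(69·463+354)/731⌉ − ⌈(68·463+354)/731⌉ = ⌈32301/731⌉ − ⌈31838/731⌉ = 45 − 44 = 1
n=69: ⌈(70·463+354)/731⌉ − ⌈(69·463+354)/731⌉ = ⌈32764/731⌉ − ⌈32301/731⌉ = 45 − 45 = 0
n=70: ⌈(71·463+354)/731⌉ − ⌈(70·463+354)/731⌉ = ⌈33227/731⌉ − ⌈32764/731⌉ = 46 − 45 = 1


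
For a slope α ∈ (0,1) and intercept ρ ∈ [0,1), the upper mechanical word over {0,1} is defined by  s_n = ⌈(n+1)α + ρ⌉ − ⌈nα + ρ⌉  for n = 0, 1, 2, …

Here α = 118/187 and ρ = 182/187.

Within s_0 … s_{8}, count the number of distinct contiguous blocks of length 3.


t_n = ⌈(n·118+182)/187⌉ for n = 0 … 9:
  n=0…9: ⌈182/187⌉=1 ⌈300/187⌉=2 ⌈418/187⌉=3 ⌈536/187⌉=3 ⌈654/187⌉=4 ⌈772/187⌉=5 ⌈890/187⌉=5 ⌈1008/187⌉=6 ⌈1126/187⌉=7 ⌈1244/187⌉=7
s_n = t_(n+1) − t_n for n = 0 … 8 gives
prefix = 110110110
slide a length-3 window over [0..2] … [6..8] (7 windows); first occurrence of each distinct factor:
  [  0..  2] 110
  [  1..  3] 101
  [  2..  4] 011
  (the other 4 windows repeat one of these)
distinct factors: {011, 101, 110}
count = 3  (Sturmian bound for length 3 is 4)

3


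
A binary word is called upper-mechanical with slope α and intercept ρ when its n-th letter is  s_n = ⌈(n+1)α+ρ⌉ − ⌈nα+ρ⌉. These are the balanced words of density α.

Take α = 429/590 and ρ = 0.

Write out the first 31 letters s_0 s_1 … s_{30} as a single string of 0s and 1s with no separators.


n=0: ⌈(1·429)/590⌉ − ⌈(0·429)/590⌉ = ⌈429/590⌉ − ⌈0/590⌉ = 1 − 0 = 1
n=1: ⌈(2·429)/590⌉ − ⌈(1·429)/590⌉ = ⌈858/590⌉ − ⌈429/590⌉ = 2 − 1 = 1
n=2: ⌈(3·429)/590⌉ − ⌈(2·429)/590⌉ = ⌈1287/590⌉ − ⌈858/590⌉ = 3 − 2 = 1
n=3: ⌈(4·429)/590⌉ − ⌈(3·429)/590⌉ = ⌈1716/590⌉ − ⌈1287/590⌉ = 3 − 3 = 0
n=4: ⌈(5·429)/590⌉ − ⌈(4·429)/590⌉ = ⌈2145/590⌉ − ⌈1716/590⌉ = 4 − 3 = 1
n=5: ⌈(6·429)/590⌉ − ⌈(5·429)/590⌉ = ⌈2574/590⌉ − ⌈2145/590⌉ = 5 − 4 = 1
n=6: ⌈(7·429)/590⌉ − ⌈(6·429)/590⌉ = ⌈3003/590⌉ − ⌈2574/590⌉ = 6 − 5 = 1
n=7: ⌈(8·429)/590⌉ − ⌈(7·429)/590⌉ = ⌈3432/590⌉ − ⌈3003/590⌉ = 6 − 6 = 0
n=8: ⌈(9·429)/590⌉ − ⌈(8·429)/590⌉ = ⌈3861/590⌉ − ⌈3432/590⌉ = 7 − 6 = 1
n=9: ⌈(10·429)/590⌉ − ⌈(9·429)/590⌉ = ⌈4290/590⌉ − ⌈3861/590⌉ = 8 − 7 = 1
n=10: ⌈(11·429)/590⌉ − ⌈(10·429)/590⌉ = ⌈4719/590⌉ − ⌈4290/590⌉ = 8 − 8 = 0
n=11: ⌈(12·429)/590⌉ − ⌈(11·429)/590⌉ = ⌈5148/590⌉ − ⌈4719/590⌉ = 9 − 8 = 1
n=12: ⌈(13·429)/590⌉ − ⌈(12·429)/590⌉ = ⌈5577/590⌉ − ⌈5148/590⌉ = 10 − 9 = 1
n=13: ⌈(14·429)/590⌉ − ⌈(13·429)/590⌉ = ⌈6006/590⌉ − ⌈5577/590⌉ = 11 − 10 = 1
n=14: ⌈(15·429)/590⌉ − ⌈(14·429)/590⌉ = ⌈6435/590⌉ − ⌈6006/590⌉ = 11 − 11 = 0
n=15: ⌈(16·429)/590⌉ − ⌈(15·429)/590⌉ = ⌈6864/590⌉ − ⌈6435/590⌉ = 12 − 11 = 1
n=16: ⌈(17·429)/590⌉ − ⌈(16·429)/590⌉ = ⌈7293/590⌉ − ⌈6864/590⌉ = 13 − 12 = 1
n=17: ⌈(18·429)/590⌉ − ⌈(17·429)/590⌉ = ⌈7722/590⌉ − ⌈7293/590⌉ = 14 − 13 = 1
n=18: ⌈(19·429)/590⌉ − ⌈(18·429)/590⌉ = ⌈8151/590⌉ − ⌈7722/590⌉ = 14 − 14 = 0
n=19: ⌈(20·429)/590⌉ − ⌈(19·429)/590⌉ = ⌈8580/590⌉ − ⌈8151/590⌉ = 15 − 14 = 1
n=20: ⌈(21·429)/590⌉ − ⌈(20·429)/590⌉ = ⌈9009/590⌉ − ⌈8580/590⌉ = 16 − 15 = 1
n=21: ⌈(22·429)/590⌉ − ⌈(21·429)/590⌉ = ⌈9438/590⌉ − ⌈9009/590⌉ = 16 − 16 = 0
n=22: ⌈(23·429)/590⌉ − ⌈(22·429)/590⌉ = ⌈9867/590⌉ − ⌈9438/590⌉ = 17 − 16 = 1
n=23: ⌈(24·429)/590⌉ − ⌈(23·429)/590⌉ = ⌈10296/590⌉ − ⌈9867/590⌉ = 18 − 17 = 1
n=24: ⌈(25·429)/590⌉ − ⌈(24·429)/590⌉ = ⌈10725/590⌉ − ⌈10296/590⌉ = 19 − 18 = 1
n=25: ⌈(26·429)/590⌉ − ⌈(25·429)/590⌉ = ⌈11154/590⌉ − ⌈10725/590⌉ = 19 − 19 = 0
n=26: ⌈(27·429)/590⌉ − ⌈(26·429)/590⌉ = ⌈11583/590⌉ − ⌈11154/590⌉ = 20 − 19 = 1
n=27: ⌈(28·429)/590⌉ − ⌈(27·429)/590⌉ = ⌈12012/590⌉ − ⌈11583/590⌉ = 21 − 20 = 1
n=28: ⌈(29·429)/590⌉ − ⌈(28·429)/590⌉ = ⌈12441/590⌉ − ⌈12012/590⌉ = 22 − 21 = 1
n=29: ⌈(30·429)/590⌉ − ⌈(29·429)/590⌉ = ⌈12870/590⌉ − ⌈12441/590⌉ = 22 − 22 = 0
n=30: ⌈(31·429)/590⌉ − ⌈(30·429)/590⌉ = ⌈13299/590⌉ − ⌈12870/590⌉ = 23 − 22 = 1

1110111011011101110110111011101


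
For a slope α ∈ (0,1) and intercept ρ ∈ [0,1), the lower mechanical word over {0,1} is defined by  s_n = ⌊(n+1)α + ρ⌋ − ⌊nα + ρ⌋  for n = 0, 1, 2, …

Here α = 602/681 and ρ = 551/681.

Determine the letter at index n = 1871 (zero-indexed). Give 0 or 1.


(n+1)α + ρ = (1872·602 + 551) / 681 = 1127495/681
nα + ρ     = (1871·602 + 551) / 681 = 1126893/681
⌊1127495/681⌋ = 1655,  ⌊1126893/681⌋ = 1654
s_{1871} = 1655 − 1654 = 1

1


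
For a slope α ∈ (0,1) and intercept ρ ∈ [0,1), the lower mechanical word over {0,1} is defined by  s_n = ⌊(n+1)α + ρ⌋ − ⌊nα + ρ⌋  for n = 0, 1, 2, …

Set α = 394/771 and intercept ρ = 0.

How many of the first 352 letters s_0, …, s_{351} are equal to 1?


179

#1s = Σ_{n=0}^{351} s_n = Σ_{n=0}^{351} (⌊(n+1)α+ρ⌋ − ⌊nα+ρ⌋)
the sum telescopes: every ⌊nα+ρ⌋ with 0 < n < 352 appears once with + and once with −, leaving ⌊352α+ρ⌋ − ⌊0·α+ρ⌋
352α + ρ = (352·394) / 771 = 138688/771
ρ = 0/771
⌊138688/771⌋ = 179,  ⌊0/771⌋ = 0
#1s = 179 − 0 = 179


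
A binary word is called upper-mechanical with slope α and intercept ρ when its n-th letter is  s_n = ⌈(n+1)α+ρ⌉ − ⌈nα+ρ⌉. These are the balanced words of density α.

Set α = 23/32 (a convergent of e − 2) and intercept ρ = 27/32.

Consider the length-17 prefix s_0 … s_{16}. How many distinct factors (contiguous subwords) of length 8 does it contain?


8

t_n = ⌈(n·23+27)/32⌉ for n = 0 … 17:
  n=0…9: ⌈27/32⌉=1 ⌈50/32⌉=2 ⌈73/32⌉=3 ⌈96/32⌉=3 ⌈119/32⌉=4 ⌈142/32⌉=5 ⌈165/32⌉=6 ⌈188/32⌉=6 ⌈211/32⌉=7 ⌈234/32⌉=8
  n=10…17: ⌈257/32⌉=9 ⌈280/32⌉=9 ⌈303/32⌉=10 ⌈326/32⌉=11 ⌈349/32⌉=11 ⌈372/32⌉=12 ⌈395/32⌉=13 ⌈418/32⌉=14
s_n = t_(n+1) − t_n for n = 0 … 16 gives
prefix = 11011101110110111
slide a length-8 window over [0..7] … [9..16] (10 windows); first occurrence of each distinct factor:
  [  0..  7] 11011101
  [  1..  8] 10111011
  [  2..  9] 01110111
  [  3.. 10] 11101110
  [  6.. 13] 01110110
  [  7.. 14] 11101101
  [  8.. 15] 11011011
  [  9.. 16] 10110111
  (the other 2 windows repeat one of these)
distinct factors: {01110110, 01110111, 10110111, 10111011, 11011011, 11011101, 11101101, 11101110}
count = 8  (Sturmian bound for length 8 is 9)


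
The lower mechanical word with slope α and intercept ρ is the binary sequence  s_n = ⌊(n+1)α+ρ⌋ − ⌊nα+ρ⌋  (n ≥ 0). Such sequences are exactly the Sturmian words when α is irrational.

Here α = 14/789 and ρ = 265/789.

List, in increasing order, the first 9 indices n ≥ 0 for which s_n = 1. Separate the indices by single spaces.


37 93 150 206 262 319 375 431 488

n=0: ⌊279/789⌋−⌊265/789⌋ = 0−0 = 0
n=1: ⌊293/789⌋−⌊279/789⌋ = 0−0 = 0
  …
n=37: ⌊797/789⌋−⌊783/789⌋ = 1−0 = 1  ← one
n=38: ⌊811/789⌋−⌊797/789⌋ = 1−1 = 0
n=39: ⌊825/789⌋−⌊811/789⌋ = 1−1 = 0
  …
n=93: ⌊1581/789⌋−⌊1567/789⌋ = 2−1 = 1  ← one
n=94: ⌊1595/789⌋−⌊1581/789⌋ = 2−2 = 0
n=95: ⌊1609/789⌋−⌊1595/789⌋ = 2−2 = 0
  …
n=150: ⌊2379/789⌋−⌊2365/789⌋ = 3−2 = 1  ← one
n=151: ⌊2393/789⌋−⌊2379/789⌋ = 3−3 = 0
n=152: ⌊2407/789⌋−⌊2393/789⌋ = 3−3 = 0
  …
n=206: ⌊3163/789⌋−⌊3149/789⌋ = 4−3 = 1  ← one
n=207: ⌊3177/789⌋−⌊3163/789⌋ = 4−4 = 0
n=208: ⌊3191/789⌋−⌊3177/789⌋ = 4−4 = 0
  …
n=262: ⌊3947/789⌋−⌊3933/789⌋ = 5−4 = 1  ← one
n=263: ⌊3961/789⌋−⌊3947/789⌋ = 5−5 = 0
n=264: ⌊3975/789⌋−⌊3961/789⌋ = 5−5 = 0
  …
n=319: ⌊4745/789⌋−⌊4731/789⌋ = 6−5 = 1  ← one
n=320: ⌊4759/789⌋−⌊4745/789⌋ = 6−6 = 0
n=321: ⌊4773/789⌋−⌊4759/789⌋ = 6−6 = 0
  …
n=375: ⌊5529/789⌋−⌊5515/789⌋ = 7−6 = 1  ← one
n=376: ⌊5543/789⌋−⌊5529/789⌋ = 7−7 = 0
n=377: ⌊5557/789⌋−⌊5543/789⌋ = 7−7 = 0
  …
n=431: ⌊6313/789⌋−⌊6299/789⌋ = 8−7 = 1  ← one
n=432: ⌊6327/789⌋−⌊6313/789⌋ = 8−8 = 0
n=433: ⌊6341/789⌋−⌊6327/789⌋ = 8−8 = 0
  …
n=488: ⌊7111/789⌋−⌊7097/789⌋ = 9−8 = 1  ← one
positions of the first 9 ones: 37 93 150 206 262 319 375 431 488


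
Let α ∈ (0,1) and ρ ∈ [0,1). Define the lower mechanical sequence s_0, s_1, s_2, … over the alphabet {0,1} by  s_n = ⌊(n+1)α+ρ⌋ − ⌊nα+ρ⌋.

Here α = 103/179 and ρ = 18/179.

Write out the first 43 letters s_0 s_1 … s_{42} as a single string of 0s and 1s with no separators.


0101011010110101011010101101010110101011010

n=0: ⌊(1·103+18)/179⌋ − ⌊(0·103+18)/179⌋ = ⌊121/179⌋ − ⌊18/179⌋ = 0 − 0 = 0
n=1: ⌊(2·103+18)/179⌋ − ⌊(1·103+18)/179⌋ = ⌊224/179⌋ − ⌊121/179⌋ = 1 − 0 = 1
n=2: ⌊(3·103+18)/179⌋ − ⌊(2·103+18)/179⌋ = ⌊327/179⌋ − ⌊224/179⌋ = 1 − 1 = 0
n=3: ⌊(4·103+18)/179⌋ − ⌊(3·103+18)/179⌋ = ⌊430/179⌋ − ⌊327/179⌋ = 2 − 1 = 1
n=4: ⌊(5·103+18)/179⌋ − ⌊(4·103+18)/179⌋ = ⌊533/179⌋ − ⌊430/179⌋ = 2 − 2 = 0
n=5: ⌊(6·103+18)/179⌋ − ⌊(5·103+18)/179⌋ = ⌊636/179⌋ − ⌊533/179⌋ = 3 − 2 = 1
n=6: ⌊(7·103+18)/179⌋ − ⌊(6·103+18)/179⌋ = ⌊739/179⌋ − ⌊636/179⌋ = 4 − 3 = 1
n=7: ⌊(8·103+18)/179⌋ − ⌊(7·103+18)/179⌋ = ⌊842/179⌋ − ⌊739/179⌋ = 4 − 4 = 0
n=8: ⌊(9·103+18)/179⌋ − ⌊(8·103+18)/179⌋ = ⌊945/179⌋ − ⌊842/179⌋ = 5 − 4 = 1
n=9: ⌊(10·103+18)/179⌋ − ⌊(9·103+18)/179⌋ = ⌊1048/179⌋ − ⌊945/179⌋ = 5 − 5 = 0
n=10: ⌊(11·103+18)/179⌋ − ⌊(10·103+18)/179⌋ = ⌊1151/179⌋ − ⌊1048/179⌋ = 6 − 5 = 1
n=11: ⌊(12·103+18)/179⌋ − ⌊(11·103+18)/179⌋ = ⌊1254/179⌋ − ⌊1151/179⌋ = 7 − 6 = 1
n=12: ⌊(13·103+18)/179⌋ − ⌊(12·103+18)/179⌋ = ⌊1357/179⌋ − ⌊1254/179⌋ = 7 − 7 = 0
n=13: ⌊(14·103+18)/179⌋ − ⌊(13·103+18)/179⌋ = ⌊1460/179⌋ − ⌊1357/179⌋ = 8 − 7 = 1
n=14: ⌊(15·103+18)/179⌋ − ⌊(14·103+18)/179⌋ = ⌊1563/179⌋ − ⌊1460/179⌋ = 8 − 8 = 0
n=15: ⌊(16·103+18)/179⌋ − ⌊(15·103+18)/179⌋ = ⌊1666/179⌋ − ⌊1563/179⌋ = 9 − 8 = 1
n=16: ⌊(17·103+18)/179⌋ − ⌊(16·103+18)/179⌋ = ⌊1769/179⌋ − ⌊1666/179⌋ = 9 − 9 = 0
n=17: ⌊(18·103+18)/179⌋ − ⌊(17·103+18)/179⌋ = ⌊1872/179⌋ − ⌊1769/179⌋ = 10 − 9 = 1
n=18: ⌊(19·103+18)/179⌋ − ⌊(18·103+18)/179⌋ = ⌊1975/179⌋ − ⌊1872/179⌋ = 11 − 10 = 1
n=19: ⌊(20·103+18)/179⌋ − ⌊(19·103+18)/179⌋ = ⌊2078/179⌋ − ⌊1975/179⌋ = 11 − 11 = 0
n=20: ⌊(21·103+18)/179⌋ − ⌊(20·103+18)/179⌋ = ⌊2181/179⌋ − ⌊2078/179⌋ = 12 − 11 = 1
n=21: ⌊(22·103+18)/179⌋ − ⌊(21·103+18)/179⌋ = ⌊2284/179⌋ − ⌊2181/179⌋ = 12 − 12 = 0
n=22: ⌊(23·103+18)/179⌋ − ⌊(22·103+18)/179⌋ = ⌊2387/179⌋ − ⌊2284/179⌋ = 13 − 12 = 1
n=23: ⌊(24·103+18)/179⌋ − ⌊(23·103+18)/179⌋ = ⌊2490/179⌋ − ⌊2387/179⌋ = 13 − 13 = 0
n=24: ⌊(25·103+18)/179⌋ − ⌊(24·103+18)/179⌋ = ⌊2593/179⌋ − ⌊2490/179⌋ = 14 − 13 = 1
n=25: ⌊(26·103+18)/179⌋ − ⌊(25·103+18)/179⌋ = ⌊2696/179⌋ − ⌊2593/179⌋ = 15 − 14 = 1
n=26: ⌊(27·103+18)/179⌋ − ⌊(26·103+18)/179⌋ = ⌊2799/179⌋ − ⌊2696/179⌋ = 15 − 15 = 0
n=27: ⌊(28·103+18)/179⌋ − ⌊(27·103+18)/179⌋ = ⌊2902/179⌋ − ⌊2799/179⌋ = 16 − 15 = 1
n=28: ⌊(29·103+18)/179⌋ − ⌊(28·103+18)/179⌋ = ⌊3005/179⌋ − ⌊2902/179⌋ = 16 − 16 = 0
n=29: ⌊(30·103+18)/179⌋ − ⌊(29·103+18)/179⌋ = ⌊3108/179⌋ − ⌊3005/179⌋ = 17 − 16 = 1
n=30: ⌊(31·103+18)/179⌋ − ⌊(30·103+18)/179⌋ = ⌊3211/179⌋ − ⌊3108/179⌋ = 17 − 17 = 0
n=31: ⌊(32·103+18)/179⌋ − ⌊(31·103+18)/179⌋ = ⌊3314/179⌋ − ⌊3211/179⌋ = 18 − 17 = 1
n=32: ⌊(33·103+18)/179⌋ − ⌊(32·103+18)/179⌋ = ⌊3417/179⌋ − ⌊3314/179⌋ = 19 − 18 = 1
n=33: ⌊(34·103+18)/179⌋ − ⌊(33·103+18)/179⌋ = ⌊3520/179⌋ − ⌊3417/179⌋ = 19 − 19 = 0
n=34: ⌊(35·103+18)/179⌋ − ⌊(34·103+18)/179⌋ = ⌊3623/179⌋ − ⌊3520/179⌋ = 20 − 19 = 1
n=35: ⌊(36·103+18)/179⌋ − ⌊(35·103+18)/179⌋ = ⌊3726/179⌋ − ⌊3623/179⌋ = 20 − 20 = 0
n=36: ⌊(37·103+18)/179⌋ − ⌊(36·103+18)/179⌋ = ⌊3829/179⌋ − ⌊3726/179⌋ = 21 − 20 = 1
n=37: ⌊(38·103+18)/179⌋ − ⌊(37·103+18)/179⌋ = ⌊3932/179⌋ − ⌊3829/179⌋ = 21 − 21 = 0
n=38: ⌊(39·103+18)/179⌋ − ⌊(38·103+18)/179⌋ = ⌊4035/179⌋ − ⌊3932/179⌋ = 22 − 21 = 1
n=39: ⌊(40·103+18)/179⌋ − ⌊(39·103+18)/179⌋ = ⌊4138/179⌋ − ⌊4035/179⌋ = 23 − 22 = 1
n=40: ⌊(41·103+18)/179⌋ − ⌊(40·103+18)/179⌋ = ⌊4241/179⌋ − ⌊4138/179⌋ = 23 − 23 = 0
n=41: ⌊(42·103+18)/179⌋ − ⌊(41·103+18)/179⌋ = ⌊4344/179⌋ − ⌊4241/179⌋ = 24 − 23 = 1
n=42: ⌊(43·103+18)/179⌋ − ⌊(42·103+18)/179⌋ = ⌊4447/179⌋ − ⌊4344/179⌋ = 24 − 24 = 0


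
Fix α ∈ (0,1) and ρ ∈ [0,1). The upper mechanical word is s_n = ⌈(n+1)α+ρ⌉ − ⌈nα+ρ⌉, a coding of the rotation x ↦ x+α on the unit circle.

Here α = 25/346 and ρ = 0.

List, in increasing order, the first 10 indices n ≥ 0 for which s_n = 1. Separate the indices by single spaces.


0 13 27 41 55 69 83 96 110 124

n=0: ⌈25/346⌉−⌈0/346⌉ = 1−0 = 1  ← one
n=1: ⌈50/346⌉−⌈25/346⌉ = 1−1 = 0
n=2: ⌈75/346⌉−⌈50/346⌉ = 1−1 = 0
  …
n=13: ⌈350/346⌉−⌈325/346⌉ = 2−1 = 1  ← one
n=14: ⌈375/346⌉−⌈350/346⌉ = 2−2 = 0
n=15: ⌈400/346⌉−⌈375/346⌉ = 2−2 = 0
  …
n=27: ⌈700/346⌉−⌈675/346⌉ = 3−2 = 1  ← one
n=28: ⌈725/346⌉−⌈700/346⌉ = 3−3 = 0
n=29: ⌈750/346⌉−⌈725/346⌉ = 3−3 = 0
  …
n=41: ⌈1050/346⌉−⌈1025/346⌉ = 4−3 = 1  ← one
n=42: ⌈1075/346⌉−⌈1050/346⌉ = 4−4 = 0
n=43: ⌈1100/346⌉−⌈1075/346⌉ = 4−4 = 0
  …
n=55: ⌈1400/346⌉−⌈1375/346⌉ = 5−4 = 1  ← one
n=56: ⌈1425/346⌉−⌈1400/346⌉ = 5−5 = 0
n=57: ⌈1450/346⌉−⌈1425/346⌉ = 5−5 = 0
  …
n=69: ⌈1750/346⌉−⌈1725/346⌉ = 6−5 = 1  ← one
n=70: ⌈1775/346⌉−⌈1750/346⌉ = 6−6 = 0
n=71: ⌈1800/346⌉−⌈1775/346⌉ = 6−6 = 0
  …
n=83: ⌈2100/346⌉−⌈2075/346⌉ = 7−6 = 1  ← one
n=84: ⌈2125/346⌉−⌈2100/346⌉ = 7−7 = 0
n=85: ⌈2150/346⌉−⌈2125/346⌉ = 7−7 = 0
  …
n=96: ⌈2425/346⌉−⌈2400/346⌉ = 8−7 = 1  ← one
n=97: ⌈2450/346⌉−⌈2425/346⌉ = 8−8 = 0
n=98: ⌈2475/346⌉−⌈2450/346⌉ = 8−8 = 0
  …
n=110: ⌈2775/346⌉−⌈2750/346⌉ = 9−8 = 1  ← one
n=111: ⌈2800/346⌉−⌈2775/346⌉ = 9−9 = 0
n=112: ⌈2825/346⌉−⌈2800/346⌉ = 9−9 = 0
  …
n=124: ⌈3125/346⌉−⌈3100/346⌉ = 10−9 = 1  ← one
positions of the first 10 ones: 0 13 27 41 55 69 83 96 110 124


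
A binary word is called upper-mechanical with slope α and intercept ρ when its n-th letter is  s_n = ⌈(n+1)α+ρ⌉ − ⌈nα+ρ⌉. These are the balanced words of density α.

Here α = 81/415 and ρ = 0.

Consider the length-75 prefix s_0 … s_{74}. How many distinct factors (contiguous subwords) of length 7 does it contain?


t_n = ⌈(n·81)/415⌉ for n = 0 … 75:
  n=0…9: ⌈0/415⌉=0 ⌈81/415⌉=1 ⌈162/415⌉=1 ⌈243/415⌉=1 ⌈324/415⌉=1 ⌈405/415⌉=1 ⌈486/415⌉=2 ⌈567/415⌉=2 ⌈648/415⌉=2 ⌈729/415⌉=2
  n=10…19: ⌈810/415⌉=2 ⌈891/415⌉=3 ⌈972/415⌉=3 ⌈1053/415⌉=3 ⌈1134/415⌉=3 ⌈1215/415⌉=3 ⌈1296/415⌉=4 ⌈1377/415⌉=4 ⌈1458/415⌉=4 ⌈1539/415⌉=4
  n=20…29: ⌈1620/415⌉=4 ⌈1701/415⌉=5 ⌈1782/415⌉=5 ⌈1863/415⌉=5 ⌈1944/415⌉=5 ⌈2025/415⌉=5 ⌈2106/415⌉=6 ⌈2187/415⌉=6 ⌈2268/415⌉=6 ⌈2349/415⌉=6
  n=30…39: ⌈2430/415⌉=6 ⌈2511/415⌉=7 ⌈2592/415⌉=7 ⌈2673/415⌉=7 ⌈2754/415⌉=7 ⌈2835/415⌉=7 ⌈2916/415⌉=8 ⌈2997/415⌉=8 ⌈3078/415⌉=8 ⌈3159/415⌉=8
  n=40…49: ⌈3240/415⌉=8 ⌈3321/415⌉=9 ⌈3402/415⌉=9 ⌈3483/415⌉=9 ⌈3564/415⌉=9 ⌈3645/415⌉=9 ⌈3726/415⌉=9 ⌈3807/415⌉=10 ⌈3888/415⌉=10 ⌈3969/415⌉=10
  n=50…59: ⌈4050/415⌉=10 ⌈4131/415⌉=10 ⌈4212/415⌉=11 ⌈4293/415⌉=11 ⌈4374/415⌉=11 ⌈4455/415⌉=11 ⌈4536/415⌉=11 ⌈4617/415⌉=12 ⌈4698/415⌉=12 ⌈4779/415⌉=12
  n=60…69: ⌈4860/415⌉=12 ⌈4941/415⌉=12 ⌈5022/415⌉=13 ⌈5103/415⌉=13 ⌈5184/415⌉=13 ⌈5265/415⌉=13 ⌈5346/415⌉=13 ⌈5427/415⌉=14 ⌈5508/415⌉=14 ⌈5589/415⌉=14
  n=70…75: ⌈5670/415⌉=14 ⌈5751/415⌉=14 ⌈5832/415⌉=15 ⌈5913/415⌉=15 ⌈5994/415⌉=15 ⌈6075/415⌉=15
s_n = t_(n+1) − t_n for n = 0 … 74 gives
prefix = 100001000010000100001000010000100001000010000010000100001000010000100001000
slide a length-7 window over [0..6] … [68..74] (69 windows); first occurrence of each distinct factor:
  [  0..  6] 1000010
  [  1..  7] 0000100
  [  2..  8] 0001000
  [  3..  9] 0010000
  [  4.. 10] 0100001
  [ 39.. 45] 0100000
  [ 40.. 46] 1000001
  [ 41.. 47] 0000010
  (the other 61 windows repeat one of these)
distinct factors: {0000010, 0000100, 0001000, 0010000, 0100000, 0100001, 1000001, 1000010}
count = 8  (Sturmian bound for length 7 is 8)

8


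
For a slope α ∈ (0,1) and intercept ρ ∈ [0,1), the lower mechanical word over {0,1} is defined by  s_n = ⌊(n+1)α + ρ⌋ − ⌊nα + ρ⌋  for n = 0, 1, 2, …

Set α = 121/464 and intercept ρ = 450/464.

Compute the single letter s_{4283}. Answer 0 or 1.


(n+1)α + ρ = (4284·121 + 450) / 464 = 518814/464
nα + ρ     = (4283·121 + 450) / 464 = 518693/464
⌊518814/464⌋ = 1118,  ⌊518693/464⌋ = 1117
s_{4283} = 1118 − 1117 = 1

1


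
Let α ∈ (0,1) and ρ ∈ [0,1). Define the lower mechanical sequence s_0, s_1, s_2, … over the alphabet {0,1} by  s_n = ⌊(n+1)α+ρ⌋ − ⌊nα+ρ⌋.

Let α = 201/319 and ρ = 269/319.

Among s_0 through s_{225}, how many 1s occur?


#1s = Σ_{n=0}^{225} s_n = Σ_{n=0}^{225} (⌊(n+1)α+ρ⌋ − ⌊nα+ρ⌋)
the sum telescopes: every ⌊nα+ρ⌋ with 0 < n < 226 appears once with + and once with −, leaving ⌊226α+ρ⌋ − ⌊0·α+ρ⌋
226α + ρ = (226·201 + 269) / 319 = 45695/319
ρ = 269/319
⌊45695/319⌋ = 143,  ⌊269/319⌋ = 0
#1s = 143 − 0 = 143

143


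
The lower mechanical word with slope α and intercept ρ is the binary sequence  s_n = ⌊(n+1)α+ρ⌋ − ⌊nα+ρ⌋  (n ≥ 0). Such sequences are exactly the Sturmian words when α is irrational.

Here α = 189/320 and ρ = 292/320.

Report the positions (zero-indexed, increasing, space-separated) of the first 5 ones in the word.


0 1 3 5 6

n=0: ⌊481/320⌋−⌊292/320⌋ = 1−0 = 1  ← one
n=1: ⌊670/320⌋−⌊481/320⌋ = 2−1 = 1  ← one
n=2: ⌊859/320⌋−⌊670/320⌋ = 2−2 = 0
n=3: ⌊1048/320⌋−⌊859/320⌋ = 3−2 = 1  ← one
n=4: ⌊1237/320⌋−⌊1048/320⌋ = 3−3 = 0
n=5: ⌊1426/320⌋−⌊1237/320⌋ = 4−3 = 1  ← one
n=6: ⌊1615/320⌋−⌊1426/320⌋ = 5−4 = 1  ← one
positions of the first 5 ones: 0 1 3 5 6


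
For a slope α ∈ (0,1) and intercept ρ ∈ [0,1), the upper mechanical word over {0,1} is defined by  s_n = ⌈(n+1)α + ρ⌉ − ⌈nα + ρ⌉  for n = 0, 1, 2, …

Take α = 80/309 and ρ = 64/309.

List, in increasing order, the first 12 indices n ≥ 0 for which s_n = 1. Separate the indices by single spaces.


n=0: ⌈144/309⌉−⌈64/309⌉ = 1−1 = 0
n=1: ⌈224/309⌉−⌈144/309⌉ = 1−1 = 0
n=2: ⌈304/309⌉−⌈224/309⌉ = 1−1 = 0
n=3: ⌈384/309⌉−⌈304/309⌉ = 2−1 = 1  ← one
n=4: ⌈464/309⌉−⌈384/309⌉ = 2−2 = 0
n=5: ⌈544/309⌉−⌈464/309⌉ = 2−2 = 0
n=6: ⌈624/309⌉−⌈544/309⌉ = 3−2 = 1  ← one
n=7: ⌈704/309⌉−⌈624/309⌉ = 3−3 = 0
n=8: ⌈784/309⌉−⌈704/309⌉ = 3−3 = 0
n=9: ⌈864/309⌉−⌈784/309⌉ = 3−3 = 0
n=10: ⌈944/309⌉−⌈864/309⌉ = 4−3 = 1  ← one
n=11: ⌈1024/309⌉−⌈944/309⌉ = 4−4 = 0
n=12: ⌈1104/309⌉−⌈1024/309⌉ = 4−4 = 0
n=13: ⌈1184/309⌉−⌈1104/309⌉ = 4−4 = 0
n=14: ⌈1264/309⌉−⌈1184/309⌉ = 5−4 = 1  ← one
n=15: ⌈1344/309⌉−⌈1264/309⌉ = 5−5 = 0
n=16: ⌈1424/309⌉−⌈1344/309⌉ = 5−5 = 0
n=17: ⌈1504/309⌉−⌈1424/309⌉ = 5−5 = 0
n=18: ⌈1584/309⌉−⌈1504/309⌉ = 6−5 = 1  ← one
n=19: ⌈1664/309⌉−⌈1584/309⌉ = 6−6 = 0
n=20: ⌈1744/309⌉−⌈1664/309⌉ = 6−6 = 0
n=21: ⌈1824/309⌉−⌈1744/309⌉ = 6−6 = 0
n=22: ⌈1904/309⌉−⌈1824/309⌉ = 7−6 = 1  ← one
n=23: ⌈1984/309⌉−⌈1904/309⌉ = 7−7 = 0
n=24: ⌈2064/309⌉−⌈1984/309⌉ = 7−7 = 0
n=25: ⌈2144/309⌉−⌈2064/309⌉ = 7−7 = 0
n=26: ⌈2224/309⌉−⌈2144/309⌉ = 8−7 = 1  ← one
n=27: ⌈2304/309⌉−⌈2224/309⌉ = 8−8 = 0
n=28: ⌈2384/309⌉−⌈2304/309⌉ = 8−8 = 0
n=29: ⌈2464/309⌉−⌈2384/309⌉ = 8−8 = 0
n=30: ⌈2544/309⌉−⌈2464/309⌉ = 9−8 = 1  ← one
n=31: ⌈2624/309⌉−⌈2544/309⌉ = 9−9 = 0
n=32: ⌈2704/309⌉−⌈2624/309⌉ = 9−9 = 0
n=33: ⌈2784/309⌉−⌈2704/309⌉ = 10−9 = 1  ← one
n=34: ⌈2864/309⌉−⌈2784/309⌉ = 10−10 = 0
n=35: ⌈2944/309⌉−⌈2864/309⌉ = 10−10 = 0
n=36: ⌈3024/309⌉−⌈2944/309⌉ = 10−10 = 0
n=37: ⌈3104/309⌉−⌈3024/309⌉ = 11−10 = 1  ← one
n=38: ⌈3184/309⌉−⌈3104/309⌉ = 11−11 = 0
n=39: ⌈3264/309⌉−⌈3184/309⌉ = 11−11 = 0
n=40: ⌈3344/309⌉−⌈3264/309⌉ = 11−11 = 0
n=41: ⌈3424/309⌉−⌈3344/309⌉ = 12−11 = 1  ← one
n=42: ⌈3504/309⌉−⌈3424/309⌉ = 12−12 = 0
n=43: ⌈3584/309⌉−⌈3504/309⌉ = 12−12 = 0
n=44: ⌈3664/309⌉−⌈3584/309⌉ = 12−12 = 0
n=45: ⌈3744/309⌉−⌈3664/309⌉ = 13−12 = 1  ← one
positions of the first 12 ones: 3 6 10 14 18 22 26 30 33 37 41 45

3 6 10 14 18 22 26 30 33 37 41 45


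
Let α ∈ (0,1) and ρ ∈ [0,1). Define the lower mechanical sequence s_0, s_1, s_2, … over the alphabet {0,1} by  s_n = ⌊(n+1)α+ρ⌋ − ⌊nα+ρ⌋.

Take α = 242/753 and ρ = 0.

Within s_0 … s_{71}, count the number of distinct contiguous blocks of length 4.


5

t_n = ⌊(n·242)/753⌋ for n = 0 … 72:
  n=0…9: ⌊0/753⌋=0 ⌊242/753⌋=0 ⌊484/753⌋=0 ⌊726/753⌋=0 ⌊968/753⌋=1 ⌊1210/753⌋=1 ⌊1452/753⌋=1 ⌊1694/753⌋=2 ⌊1936/753⌋=2 ⌊2178/753⌋=2
  n=10…19: ⌊2420/753⌋=3 ⌊2662/753⌋=3 ⌊2904/753⌋=3 ⌊3146/753⌋=4 ⌊3388/753⌋=4 ⌊3630/753⌋=4 ⌊3872/753⌋=5 ⌊4114/753⌋=5 ⌊4356/753⌋=5 ⌊4598/753⌋=6
  n=20…29: ⌊4840/753⌋=6 ⌊5082/753⌋=6 ⌊5324/753⌋=7 ⌊5566/753⌋=7 ⌊5808/753⌋=7 ⌊6050/753⌋=8 ⌊6292/753⌋=8 ⌊6534/753⌋=8 ⌊6776/753⌋=8 ⌊7018/753⌋=9
  n=30…39: ⌊7260/753⌋=9 ⌊7502/753⌋=9 ⌊7744/753⌋=10 ⌊7986/753⌋=10 ⌊8228/753⌋=10 ⌊8470/753⌋=11 ⌊8712/753⌋=11 ⌊8954/753⌋=11 ⌊9196/753⌋=12 ⌊9438/753⌋=12
  n=40…49: ⌊9680/753⌋=12 ⌊9922/753⌋=13 ⌊10164/753⌋=13 ⌊10406/753⌋=13 ⌊10648/753⌋=14 ⌊10890/753⌋=14 ⌊11132/753⌋=14 ⌊11374/753⌋=15 ⌊11616/753⌋=15 ⌊11858/753⌋=15
  n=50…59: ⌊12100/753⌋=16 ⌊12342/753⌋=16 ⌊12584/753⌋=16 ⌊12826/753⌋=17 ⌊13068/753⌋=17 ⌊13310/753⌋=17 ⌊13552/753⌋=17 ⌊13794/753⌋=18 ⌊14036/753⌋=18 ⌊14278/753⌋=18
  n=60…69: ⌊14520/753⌋=19 ⌊14762/753⌋=19 ⌊15004/753⌋=19 ⌊15246/753⌋=20 ⌊15488/753⌋=20 ⌊15730/753⌋=20 ⌊15972/753⌋=21 ⌊16214/753⌋=21 ⌊16456/753⌋=21 ⌊16698/753⌋=22
  n=70…72: ⌊16940/753⌋=22 ⌊17182/753⌋=22 ⌊17424/753⌋=23
s_n = t_(n+1) − t_n for n = 0 … 71 gives
prefix = 000100100100100100100100100010010010010010010010010010001001001001001001
slide a length-4 window over [0..3] … [68..71] (69 windows); first occurrence of each distinct factor:
  [  0..  3] 0001
  [  1..  4] 0010
  [  2..  5] 0100
  [  3..  6] 1001
  [ 24.. 27] 1000
  (the other 64 windows repeat one of these)
distinct factors: {0001, 0010, 0100, 1000, 1001}
count = 5  (Sturmian bound for length 4 is 5)


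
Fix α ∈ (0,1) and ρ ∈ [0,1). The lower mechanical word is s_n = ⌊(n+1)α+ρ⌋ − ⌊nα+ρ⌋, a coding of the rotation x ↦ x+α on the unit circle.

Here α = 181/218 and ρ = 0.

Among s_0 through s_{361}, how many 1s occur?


#1s = Σ_{n=0}^{361} s_n = Σ_{n=0}^{361} (⌊(n+1)α+ρ⌋ − ⌊nα+ρ⌋)
the sum telescopes: every ⌊nα+ρ⌋ with 0 < n < 362 appears once with + and once with −, leaving ⌊362α+ρ⌋ − ⌊0·α+ρ⌋
362α + ρ = (362·181) / 218 = 65522/218
ρ = 0/218
⌊65522/218⌋ = 300,  ⌊0/218⌋ = 0
#1s = 300 − 0 = 300

300


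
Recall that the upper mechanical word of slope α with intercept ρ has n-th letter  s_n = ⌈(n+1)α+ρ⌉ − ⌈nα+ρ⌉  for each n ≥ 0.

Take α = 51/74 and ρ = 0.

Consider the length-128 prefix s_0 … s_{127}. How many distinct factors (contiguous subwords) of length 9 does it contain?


10

t_n = ⌈(n·51)/74⌉ for n = 0 … 128:
  n=0…9: ⌈0/74⌉=0 ⌈51/74⌉=1 ⌈102/74⌉=2 ⌈153/74⌉=3 ⌈204/74⌉=3 ⌈255/74⌉=4 ⌈306/74⌉=5 ⌈357/74⌉=5 ⌈408/74⌉=6 ⌈459/74⌉=7
  n=10…19: ⌈510/74⌉=7 ⌈561/74⌉=8 ⌈612/74⌉=9 ⌈663/74⌉=9 ⌈714/74⌉=10 ⌈765/74⌉=11 ⌈816/74⌉=12 ⌈867/74⌉=12 ⌈918/74⌉=13 ⌈969/74⌉=14
  n=20…29: ⌈1020/74⌉=14 ⌈1071/74⌉=15 ⌈1122/74⌉=16 ⌈1173/74⌉=16 ⌈1224/74⌉=17 ⌈1275/74⌉=18 ⌈1326/74⌉=18 ⌈1377/74⌉=19 ⌈1428/74⌉=20 ⌈1479/74⌉=20
  n=30…39: ⌈1530/74⌉=21 ⌈1581/74⌉=22 ⌈1632/74⌉=23 ⌈1683/74⌉=23 ⌈1734/74⌉=24 ⌈1785/74⌉=25 ⌈1836/74⌉=25 ⌈1887/74⌉=26 ⌈1938/74⌉=27 ⌈1989/74⌉=27
  n=40…49: ⌈2040/74⌉=28 ⌈2091/74⌉=29 ⌈2142/74⌉=29 ⌈2193/74⌉=30 ⌈2244/74⌉=31 ⌈2295/74⌉=32 ⌈2346/74⌉=32 ⌈2397/74⌉=33 ⌈2448/74⌉=34 ⌈2499/74⌉=34
  n=50…59: ⌈2550/74⌉=35 ⌈2601/74⌉=36 ⌈2652/74⌉=36 ⌈2703/74⌉=37 ⌈2754/74⌉=38 ⌈2805/74⌉=38 ⌈2856/74⌉=39 ⌈2907/74⌉=40 ⌈2958/74⌉=40 ⌈3009/74⌉=41
  n=60…69: ⌈3060/74⌉=42 ⌈3111/74⌉=43 ⌈3162/74⌉=43 ⌈3213/74⌉=44 ⌈3264/74⌉=45 ⌈3315/74⌉=45 ⌈3366/74⌉=46 ⌈3417/74⌉=47 ⌈3468/74⌉=47 ⌈3519/74⌉=48
  n=70…79: ⌈3570/74⌉=49 ⌈3621/74⌉=49 ⌈3672/74⌉=50 ⌈3723/74⌉=51 ⌈3774/74⌉=51 ⌈3825/74⌉=52 ⌈3876/74⌉=53 ⌈3927/74⌉=54 ⌈3978/74⌉=54 ⌈4029/74⌉=55
  n=80…89: ⌈4080/74⌉=56 ⌈4131/74⌉=56 ⌈4182/74⌉=57 ⌈4233/74⌉=58 ⌈4284/74⌉=58 ⌈4335/74⌉=59 ⌈4386/74⌉=60 ⌈4437/74⌉=60 ⌈4488/74⌉=61 ⌈4539/74⌉=62
  n=90…99: ⌈4590/74⌉=63 ⌈4641/74⌉=63 ⌈4692/74⌉=64 ⌈4743/74⌉=65 ⌈4794/74⌉=65 ⌈4845/74⌉=66 ⌈4896/74⌉=67 ⌈4947/74⌉=67 ⌈4998/74⌉=68 ⌈5049/74⌉=69
  n=100…109: ⌈5100/74⌉=69 ⌈5151/74⌉=70 ⌈5202/74⌉=71 ⌈5253/74⌉=71 ⌈5304/74⌉=72 ⌈5355/74⌉=73 ⌈5406/74⌉=74 ⌈5457/74⌉=74 ⌈5508/74⌉=75 ⌈5559/74⌉=76
  n=110…119: ⌈5610/74⌉=76 ⌈5661/74⌉=77 ⌈5712/74⌉=78 ⌈5763/74⌉=78 ⌈5814/74⌉=79 ⌈5865/74⌉=80 ⌈5916/74⌉=80 ⌈5967/74⌉=81 ⌈6018/74⌉=82 ⌈6069/74⌉=83
  n=120…128: ⌈6120/74⌉=83 ⌈6171/74⌉=84 ⌈6222/74⌉=85 ⌈6273/74⌉=85 ⌈6324/74⌉=86 ⌈6375/74⌉=87 ⌈6426/74⌉=87 ⌈6477/74⌉=88 ⌈6528/74⌉=89
s_n = t_(n+1) − t_n for n = 0 … 127 gives
prefix = 11101101101101110110110110110111011011011011101101101101101110110110110110111011011011011101101101101101110110110110111011011011
slide a length-9 window over [0..8] … [119..127] (120 windows); first occurrence of each distinct factor:
  [  0..  8] 111011011
  [  1..  9] 110110110
  [  2.. 10] 101101101
  [  3.. 11] 011011011
  [  7.. 15] 110110111
  [  8.. 16] 101101110
  [  9.. 17] 011011101
  [ 10.. 18] 110111011
  [ 11.. 19] 101110110
  [ 12.. 20] 011101101
  (the other 110 windows repeat one of these)
distinct factors: {011011011, 011011101, 011101101, 101101101, 101101110, 101110110, 110110110, 110110111, 110111011, 111011011}
count = 10  (Sturmian bound for length 9 is 10)


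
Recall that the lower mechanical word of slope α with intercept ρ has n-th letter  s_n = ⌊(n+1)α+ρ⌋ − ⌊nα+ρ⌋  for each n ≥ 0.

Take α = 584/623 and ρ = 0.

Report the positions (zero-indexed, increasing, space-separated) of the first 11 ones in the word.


n=0: ⌊584/623⌋−⌊0/623⌋ = 0−0 = 0
n=1: ⌊1168/623⌋−⌊584/623⌋ = 1−0 = 1  ← one
n=2: ⌊1752/623⌋−⌊1168/623⌋ = 2−1 = 1  ← one
n=3: ⌊2336/623⌋−⌊1752/623⌋ = 3−2 = 1  ← one
n=4: ⌊2920/623⌋−⌊2336/623⌋ = 4−3 = 1  ← one
n=5: ⌊3504/623⌋−⌊2920/623⌋ = 5−4 = 1  ← one
n=6: ⌊4088/623⌋−⌊3504/623⌋ = 6−5 = 1  ← one
n=7: ⌊4672/623⌋−⌊4088/623⌋ = 7−6 = 1  ← one
n=8: ⌊5256/623⌋−⌊4672/623⌋ = 8−7 = 1  ← one
n=9: ⌊5840/623⌋−⌊5256/623⌋ = 9−8 = 1  ← one
n=10: ⌊6424/623⌋−⌊5840/623⌋ = 10−9 = 1  ← one
n=11: ⌊7008/623⌋−⌊6424/623⌋ = 11−10 = 1  ← one
positions of the first 11 ones: 1 2 3 4 5 6 7 8 9 10 11

1 2 3 4 5 6 7 8 9 10 11
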